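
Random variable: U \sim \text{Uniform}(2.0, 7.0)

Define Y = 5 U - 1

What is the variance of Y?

For Y = aU + b: Var(Y) = a² * Var(U)
Var(U) = (7 - 2)^2/12 = 2.0833333
Var(Y) = 5² * 2.0833333 = 25 * 2.0833333 = 52.083333

52.083333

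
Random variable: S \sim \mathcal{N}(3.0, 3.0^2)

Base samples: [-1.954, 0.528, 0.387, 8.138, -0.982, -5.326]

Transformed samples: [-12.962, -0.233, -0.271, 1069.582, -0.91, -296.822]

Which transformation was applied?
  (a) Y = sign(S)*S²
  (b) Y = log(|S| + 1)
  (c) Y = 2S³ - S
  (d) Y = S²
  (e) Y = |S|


Checking option (c) Y = 2S³ - S:
  S = -1.954 -> Y = -12.962 ✓
  S = 0.528 -> Y = -0.233 ✓
  S = 0.387 -> Y = -0.271 ✓
All samples match this transformation.

(c) 2S³ - S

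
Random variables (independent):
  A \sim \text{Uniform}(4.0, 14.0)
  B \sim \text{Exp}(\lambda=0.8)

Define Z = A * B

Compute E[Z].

For independent RVs: E[XY] = E[X]*E[Y]
E[A] = 9
E[B] = 1.25
E[Z] = 9 * 1.25 = 11.25

11.25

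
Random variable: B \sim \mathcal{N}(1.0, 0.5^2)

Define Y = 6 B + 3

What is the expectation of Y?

For Y = 6B + 3:
E[Y] = 6 * E[B] + 3
E[B] = 1.0 = 1
E[Y] = 6 * 1 + 3 = 9

9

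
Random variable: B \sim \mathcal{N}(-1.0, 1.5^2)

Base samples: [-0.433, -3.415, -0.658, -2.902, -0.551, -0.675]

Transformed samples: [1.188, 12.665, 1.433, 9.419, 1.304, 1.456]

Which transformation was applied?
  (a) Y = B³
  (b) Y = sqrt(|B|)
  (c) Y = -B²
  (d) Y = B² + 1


Checking option (d) Y = B² + 1:
  B = -0.433 -> Y = 1.188 ✓
  B = -3.415 -> Y = 12.665 ✓
  B = -0.658 -> Y = 1.433 ✓
All samples match this transformation.

(d) B² + 1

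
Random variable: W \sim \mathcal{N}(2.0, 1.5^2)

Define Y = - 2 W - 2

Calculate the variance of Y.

For Y = aW + b: Var(Y) = a² * Var(W)
Var(W) = 1.5^2 = 2.25
Var(Y) = (-2)² * 2.25 = 4 * 2.25 = 9

9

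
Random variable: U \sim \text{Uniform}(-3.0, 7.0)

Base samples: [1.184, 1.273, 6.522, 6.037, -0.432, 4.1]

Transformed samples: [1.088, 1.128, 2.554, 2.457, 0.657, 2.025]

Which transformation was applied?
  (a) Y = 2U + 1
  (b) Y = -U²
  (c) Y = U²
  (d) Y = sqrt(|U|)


Checking option (d) Y = sqrt(|U|):
  U = 1.184 -> Y = 1.088 ✓
  U = 1.273 -> Y = 1.128 ✓
  U = 6.522 -> Y = 2.554 ✓
All samples match this transformation.

(d) sqrt(|U|)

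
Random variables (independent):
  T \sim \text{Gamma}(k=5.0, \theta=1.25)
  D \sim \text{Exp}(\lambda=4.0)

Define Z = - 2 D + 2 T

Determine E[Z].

E[Z] = 2*E[T] - 2*E[D]
E[T] = 6.25
E[D] = 0.25
E[Z] = 2*6.25 - 2*0.25 = 12

12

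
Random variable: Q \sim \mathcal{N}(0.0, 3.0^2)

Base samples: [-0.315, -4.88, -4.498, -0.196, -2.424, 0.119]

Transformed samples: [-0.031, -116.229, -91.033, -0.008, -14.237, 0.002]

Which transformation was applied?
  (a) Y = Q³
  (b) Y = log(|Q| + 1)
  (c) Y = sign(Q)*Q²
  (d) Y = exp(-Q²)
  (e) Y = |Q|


Checking option (a) Y = Q³:
  Q = -0.315 -> Y = -0.031 ✓
  Q = -4.88 -> Y = -116.229 ✓
  Q = -4.498 -> Y = -91.033 ✓
All samples match this transformation.

(a) Q³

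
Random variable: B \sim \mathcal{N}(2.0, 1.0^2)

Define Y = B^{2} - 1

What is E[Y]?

E[Y] = 1*E[B²] - 1
E[B] = 2
E[B²] = Var(B) + (E[B])² = 1 + 4 = 5
E[Y] = 1*5 - 1 = 4

4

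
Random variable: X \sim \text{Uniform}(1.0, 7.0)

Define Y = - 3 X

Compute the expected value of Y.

For Y = -3X:
E[Y] = -3 * E[X]
E[X] = (1 + 7)/2 = 4
E[Y] = -3 * 4 = -12

-12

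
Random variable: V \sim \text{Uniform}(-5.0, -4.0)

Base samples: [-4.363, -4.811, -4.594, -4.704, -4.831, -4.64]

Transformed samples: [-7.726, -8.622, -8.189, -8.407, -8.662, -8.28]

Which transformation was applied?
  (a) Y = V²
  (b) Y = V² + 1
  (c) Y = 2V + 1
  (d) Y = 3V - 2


Checking option (c) Y = 2V + 1:
  V = -4.363 -> Y = -7.726 ✓
  V = -4.811 -> Y = -8.622 ✓
  V = -4.594 -> Y = -8.189 ✓
All samples match this transformation.

(c) 2V + 1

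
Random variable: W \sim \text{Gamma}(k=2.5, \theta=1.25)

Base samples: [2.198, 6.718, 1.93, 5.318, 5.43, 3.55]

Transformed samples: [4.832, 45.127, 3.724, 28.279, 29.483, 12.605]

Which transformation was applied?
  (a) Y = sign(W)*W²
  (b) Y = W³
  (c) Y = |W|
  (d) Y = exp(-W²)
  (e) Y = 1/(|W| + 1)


Checking option (a) Y = sign(W)*W²:
  W = 2.198 -> Y = 4.832 ✓
  W = 6.718 -> Y = 45.127 ✓
  W = 1.93 -> Y = 3.724 ✓
All samples match this transformation.

(a) sign(W)*W²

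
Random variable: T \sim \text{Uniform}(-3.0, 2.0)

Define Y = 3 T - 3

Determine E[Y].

For Y = 3T - 3:
E[Y] = 3 * E[T] - 3
E[T] = (-3 + 2)/2 = -0.5
E[Y] = 3 * (-0.5) - 3 = -4.5

-4.5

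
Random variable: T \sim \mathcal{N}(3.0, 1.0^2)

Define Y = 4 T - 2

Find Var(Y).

For Y = aT + b: Var(Y) = a² * Var(T)
Var(T) = 1.0^2 = 1
Var(Y) = 4² * 1 = 16 * 1 = 16

16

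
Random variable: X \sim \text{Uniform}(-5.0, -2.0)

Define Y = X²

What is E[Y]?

Using E[X²] = Var(X) + (E[X])²:
E[X] = -3.5
Var(X) = (-2 + 5)^2/12 = 0.75
E[X²] = 0.75 + (-3.5)² = 0.75 + 12.25 = 13

13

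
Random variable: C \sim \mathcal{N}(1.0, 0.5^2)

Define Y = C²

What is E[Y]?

Using E[X²] = Var(X) + (E[X])²:
E[C] = 1
Var(C) = 0.5^2 = 0.25
E[C²] = 0.25 + 1² = 0.25 + 1 = 1.25

1.25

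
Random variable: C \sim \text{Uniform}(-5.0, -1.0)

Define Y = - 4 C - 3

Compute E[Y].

For Y = -4C - 3:
E[Y] = -4 * E[C] - 3
E[C] = (-5 - 1)/2 = -3
E[Y] = -4 * (-3) - 3 = 9

9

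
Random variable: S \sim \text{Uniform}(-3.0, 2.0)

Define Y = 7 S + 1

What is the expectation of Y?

For Y = 7S + 1:
E[Y] = 7 * E[S] + 1
E[S] = (-3 + 2)/2 = -0.5
E[Y] = 7 * (-0.5) + 1 = -2.5

-2.5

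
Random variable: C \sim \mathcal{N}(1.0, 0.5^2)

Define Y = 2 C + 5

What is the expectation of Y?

For Y = 2C + 5:
E[Y] = 2 * E[C] + 5
E[C] = 1.0 = 1
E[Y] = 2 * 1 + 5 = 7

7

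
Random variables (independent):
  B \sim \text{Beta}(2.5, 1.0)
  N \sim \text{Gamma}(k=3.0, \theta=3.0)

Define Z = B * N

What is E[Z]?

For independent RVs: E[XY] = E[X]*E[Y]
E[B] = 0.71428571
E[N] = 9
E[Z] = 0.71428571 * 9 = 6.4285714

6.4285714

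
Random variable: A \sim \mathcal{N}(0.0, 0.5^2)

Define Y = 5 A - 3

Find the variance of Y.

For Y = aA + b: Var(Y) = a² * Var(A)
Var(A) = 0.5^2 = 0.25
Var(Y) = 5² * 0.25 = 25 * 0.25 = 6.25

6.25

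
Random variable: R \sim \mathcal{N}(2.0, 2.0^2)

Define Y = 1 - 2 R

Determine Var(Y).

For Y = aR + b: Var(Y) = a² * Var(R)
Var(R) = 2.0^2 = 4
Var(Y) = (-2)² * 4 = 4 * 4 = 16

16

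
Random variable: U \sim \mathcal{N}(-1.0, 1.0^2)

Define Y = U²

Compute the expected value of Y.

Using E[X²] = Var(X) + (E[X])²:
E[U] = -1
Var(U) = 1.0^2 = 1
E[U²] = 1 + (-1)² = 1 + 1 = 2

2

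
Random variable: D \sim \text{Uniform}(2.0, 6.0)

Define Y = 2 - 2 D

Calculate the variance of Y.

For Y = aD + b: Var(Y) = a² * Var(D)
Var(D) = (6 - 2)^2/12 = 1.3333333
Var(Y) = (-2)² * 1.3333333 = 4 * 1.3333333 = 5.3333333

5.3333333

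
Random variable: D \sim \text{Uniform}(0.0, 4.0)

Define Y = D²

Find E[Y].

Using E[X²] = Var(X) + (E[X])²:
E[D] = 2
Var(D) = (4 - 0)^2/12 = 1.3333333
E[D²] = 1.3333333 + 2² = 1.3333333 + 4 = 5.3333333

5.3333333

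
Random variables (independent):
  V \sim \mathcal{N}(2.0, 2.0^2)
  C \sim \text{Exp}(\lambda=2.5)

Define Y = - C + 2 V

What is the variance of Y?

For independent RVs: Var(aX + bY) = a²Var(X) + b²Var(Y)
Var(V) = 4
Var(C) = 0.16
Var(Y) = 2²*4 + (-1)²*0.16
= 4*4 + 1*0.16 = 16.16

16.16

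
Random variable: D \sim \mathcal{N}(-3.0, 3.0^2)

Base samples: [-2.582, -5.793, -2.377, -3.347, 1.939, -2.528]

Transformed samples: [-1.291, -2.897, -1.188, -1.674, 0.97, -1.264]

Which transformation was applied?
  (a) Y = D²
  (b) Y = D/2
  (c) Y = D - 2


Checking option (b) Y = D/2:
  D = -2.582 -> Y = -1.291 ✓
  D = -5.793 -> Y = -2.897 ✓
  D = -2.377 -> Y = -1.188 ✓
All samples match this transformation.

(b) D/2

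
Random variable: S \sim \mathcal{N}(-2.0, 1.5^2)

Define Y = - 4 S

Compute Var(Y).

For Y = aS + b: Var(Y) = a² * Var(S)
Var(S) = 1.5^2 = 2.25
Var(Y) = (-4)² * 2.25 = 16 * 2.25 = 36

36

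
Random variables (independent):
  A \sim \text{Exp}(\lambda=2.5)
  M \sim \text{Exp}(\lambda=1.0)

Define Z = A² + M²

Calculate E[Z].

E[Z] = E[A²] + E[M²]
E[A²] = Var(A) + E[A]² = 0.16 + 0.16 = 0.32
E[M²] = Var(M) + E[M]² = 1 + 1 = 2
E[Z] = 0.32 + 2 = 2.32

2.32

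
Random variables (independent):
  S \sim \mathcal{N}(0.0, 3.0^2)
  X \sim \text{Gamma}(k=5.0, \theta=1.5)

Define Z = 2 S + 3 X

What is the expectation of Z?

E[Z] = 2*E[S] + 3*E[X]
E[S] = 0
E[X] = 7.5
E[Z] = 2*0 + 3*7.5 = 22.5

22.5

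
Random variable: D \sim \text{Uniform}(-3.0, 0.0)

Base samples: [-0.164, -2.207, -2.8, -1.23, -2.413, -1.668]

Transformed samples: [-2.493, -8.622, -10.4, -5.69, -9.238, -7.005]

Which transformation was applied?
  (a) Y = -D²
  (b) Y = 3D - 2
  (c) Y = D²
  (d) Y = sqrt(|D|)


Checking option (b) Y = 3D - 2:
  D = -0.164 -> Y = -2.493 ✓
  D = -2.207 -> Y = -8.622 ✓
  D = -2.8 -> Y = -10.4 ✓
All samples match this transformation.

(b) 3D - 2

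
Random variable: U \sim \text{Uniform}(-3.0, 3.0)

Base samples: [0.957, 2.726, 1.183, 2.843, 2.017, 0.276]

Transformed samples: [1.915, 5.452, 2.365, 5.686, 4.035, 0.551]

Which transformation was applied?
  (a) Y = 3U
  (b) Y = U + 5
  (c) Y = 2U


Checking option (c) Y = 2U:
  U = 0.957 -> Y = 1.915 ✓
  U = 2.726 -> Y = 5.452 ✓
  U = 1.183 -> Y = 2.365 ✓
All samples match this transformation.

(c) 2U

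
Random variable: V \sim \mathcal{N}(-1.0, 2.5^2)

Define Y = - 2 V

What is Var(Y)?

For Y = aV + b: Var(Y) = a² * Var(V)
Var(V) = 2.5^2 = 6.25
Var(Y) = (-2)² * 6.25 = 4 * 6.25 = 25

25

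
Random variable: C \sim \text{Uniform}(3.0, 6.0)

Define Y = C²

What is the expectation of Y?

E[C²] = Var(C) + (E[C])² = 0.75 + 20.25 = 21

21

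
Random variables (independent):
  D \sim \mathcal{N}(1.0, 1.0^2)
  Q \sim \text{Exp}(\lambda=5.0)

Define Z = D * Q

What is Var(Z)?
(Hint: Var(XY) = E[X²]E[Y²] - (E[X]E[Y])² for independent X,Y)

Var(XY) = E[X²]E[Y²] - (E[X]E[Y])²
E[D] = 1, Var(D) = 1
E[Q] = 0.2, Var(Q) = 0.04
E[D²] = 1 + 1² = 2
E[Q²] = 0.04 + 0.2² = 0.08
Var(Z) = 2*0.08 - (1*0.2)²
= 0.16 - 0.04 = 0.12

0.12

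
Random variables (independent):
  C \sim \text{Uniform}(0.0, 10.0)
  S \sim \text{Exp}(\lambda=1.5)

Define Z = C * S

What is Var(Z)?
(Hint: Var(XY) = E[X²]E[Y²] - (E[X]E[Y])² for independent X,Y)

Var(XY) = E[X²]E[Y²] - (E[X]E[Y])²
E[C] = 5, Var(C) = 8.3333333
E[S] = 0.66666667, Var(S) = 0.44444444
E[C²] = 8.3333333 + 5² = 33.333333
E[S²] = 0.44444444 + 0.66666667² = 0.88888889
Var(Z) = 33.333333*0.88888889 - (5*0.66666667)²
= 29.62963 - 11.111111 = 18.518519

18.518519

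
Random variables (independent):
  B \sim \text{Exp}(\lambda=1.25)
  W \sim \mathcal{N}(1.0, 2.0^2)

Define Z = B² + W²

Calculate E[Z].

E[Z] = E[B²] + E[W²]
E[B²] = Var(B) + E[B]² = 0.64 + 0.64 = 1.28
E[W²] = Var(W) + E[W]² = 4 + 1 = 5
E[Z] = 1.28 + 5 = 6.28

6.28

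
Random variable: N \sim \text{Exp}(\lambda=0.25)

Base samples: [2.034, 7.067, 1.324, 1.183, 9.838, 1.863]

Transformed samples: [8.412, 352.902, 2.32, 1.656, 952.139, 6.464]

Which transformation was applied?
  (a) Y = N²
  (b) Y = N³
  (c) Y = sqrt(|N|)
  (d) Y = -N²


Checking option (b) Y = N³:
  N = 2.034 -> Y = 8.412 ✓
  N = 7.067 -> Y = 352.902 ✓
  N = 1.324 -> Y = 2.32 ✓
All samples match this transformation.

(b) N³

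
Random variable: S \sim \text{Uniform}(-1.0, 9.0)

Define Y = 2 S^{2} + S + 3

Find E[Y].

E[Y] = 2*E[S²] + 1*E[S] + 3
E[S] = 4
E[S²] = Var(S) + (E[S])² = 8.3333333 + 16 = 24.333333
E[Y] = 2*24.333333 + 1*4 + 3 = 55.666667

55.666667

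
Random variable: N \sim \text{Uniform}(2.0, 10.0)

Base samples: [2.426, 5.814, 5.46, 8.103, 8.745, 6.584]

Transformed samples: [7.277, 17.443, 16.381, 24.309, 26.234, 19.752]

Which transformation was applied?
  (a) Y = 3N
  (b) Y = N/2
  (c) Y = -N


Checking option (a) Y = 3N:
  N = 2.426 -> Y = 7.277 ✓
  N = 5.814 -> Y = 17.443 ✓
  N = 5.46 -> Y = 16.381 ✓
All samples match this transformation.

(a) 3N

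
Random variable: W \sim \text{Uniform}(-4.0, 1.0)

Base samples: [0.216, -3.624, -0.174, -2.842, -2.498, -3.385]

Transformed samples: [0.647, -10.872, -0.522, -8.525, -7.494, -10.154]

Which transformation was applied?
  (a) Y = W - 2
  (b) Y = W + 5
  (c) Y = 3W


Checking option (c) Y = 3W:
  W = 0.216 -> Y = 0.647 ✓
  W = -3.624 -> Y = -10.872 ✓
  W = -0.174 -> Y = -0.522 ✓
All samples match this transformation.

(c) 3W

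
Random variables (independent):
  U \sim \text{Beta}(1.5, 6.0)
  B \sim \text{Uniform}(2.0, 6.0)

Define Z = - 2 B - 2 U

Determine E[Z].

E[Z] = -2*E[U] - 2*E[B]
E[U] = 0.2
E[B] = 4
E[Z] = -2*0.2 - 2*4 = -8.4

-8.4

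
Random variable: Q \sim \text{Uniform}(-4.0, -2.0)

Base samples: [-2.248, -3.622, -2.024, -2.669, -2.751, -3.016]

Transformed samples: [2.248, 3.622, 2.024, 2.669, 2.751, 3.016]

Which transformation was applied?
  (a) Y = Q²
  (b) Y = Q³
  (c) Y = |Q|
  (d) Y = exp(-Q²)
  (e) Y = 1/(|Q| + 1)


Checking option (c) Y = |Q|:
  Q = -2.248 -> Y = 2.248 ✓
  Q = -3.622 -> Y = 3.622 ✓
  Q = -2.024 -> Y = 2.024 ✓
All samples match this transformation.

(c) |Q|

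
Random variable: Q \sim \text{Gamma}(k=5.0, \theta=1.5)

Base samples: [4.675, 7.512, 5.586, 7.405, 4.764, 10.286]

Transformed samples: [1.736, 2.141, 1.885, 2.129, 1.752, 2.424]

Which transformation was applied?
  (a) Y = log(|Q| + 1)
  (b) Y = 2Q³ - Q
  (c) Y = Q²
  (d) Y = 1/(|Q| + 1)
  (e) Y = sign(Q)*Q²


Checking option (a) Y = log(|Q| + 1):
  Q = 4.675 -> Y = 1.736 ✓
  Q = 7.512 -> Y = 2.141 ✓
  Q = 5.586 -> Y = 1.885 ✓
All samples match this transformation.

(a) log(|Q| + 1)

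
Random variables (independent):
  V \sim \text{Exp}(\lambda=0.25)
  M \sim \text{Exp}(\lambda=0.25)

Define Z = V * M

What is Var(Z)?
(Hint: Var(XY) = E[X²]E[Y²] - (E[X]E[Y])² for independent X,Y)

Var(XY) = E[X²]E[Y²] - (E[X]E[Y])²
E[V] = 4, Var(V) = 16
E[M] = 4, Var(M) = 16
E[V²] = 16 + 4² = 32
E[M²] = 16 + 4² = 32
Var(Z) = 32*32 - (4*4)²
= 1024 - 256 = 768

768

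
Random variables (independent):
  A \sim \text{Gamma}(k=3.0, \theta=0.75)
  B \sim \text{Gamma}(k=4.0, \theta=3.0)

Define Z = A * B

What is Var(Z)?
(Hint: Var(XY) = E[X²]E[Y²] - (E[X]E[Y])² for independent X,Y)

Var(XY) = E[X²]E[Y²] - (E[X]E[Y])²
E[A] = 2.25, Var(A) = 1.6875
E[B] = 12, Var(B) = 36
E[A²] = 1.6875 + 2.25² = 6.75
E[B²] = 36 + 12² = 180
Var(Z) = 6.75*180 - (2.25*12)²
= 1215 - 729 = 486

486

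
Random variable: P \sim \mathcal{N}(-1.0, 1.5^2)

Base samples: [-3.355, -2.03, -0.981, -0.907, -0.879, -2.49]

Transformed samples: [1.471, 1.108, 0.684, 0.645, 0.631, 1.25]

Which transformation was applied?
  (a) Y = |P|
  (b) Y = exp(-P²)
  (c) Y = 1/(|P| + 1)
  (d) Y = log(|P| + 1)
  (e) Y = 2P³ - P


Checking option (d) Y = log(|P| + 1):
  P = -3.355 -> Y = 1.471 ✓
  P = -2.03 -> Y = 1.108 ✓
  P = -0.981 -> Y = 0.684 ✓
All samples match this transformation.

(d) log(|P| + 1)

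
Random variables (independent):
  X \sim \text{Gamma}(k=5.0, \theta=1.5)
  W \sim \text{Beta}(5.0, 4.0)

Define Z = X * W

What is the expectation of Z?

For independent RVs: E[XY] = E[X]*E[Y]
E[X] = 7.5
E[W] = 0.55555556
E[Z] = 7.5 * 0.55555556 = 4.1666667

4.1666667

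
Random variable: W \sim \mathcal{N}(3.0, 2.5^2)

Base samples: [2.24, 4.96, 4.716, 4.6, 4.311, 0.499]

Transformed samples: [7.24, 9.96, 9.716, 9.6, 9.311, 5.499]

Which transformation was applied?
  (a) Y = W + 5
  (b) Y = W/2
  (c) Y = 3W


Checking option (a) Y = W + 5:
  W = 2.24 -> Y = 7.24 ✓
  W = 4.96 -> Y = 9.96 ✓
  W = 4.716 -> Y = 9.716 ✓
All samples match this transformation.

(a) W + 5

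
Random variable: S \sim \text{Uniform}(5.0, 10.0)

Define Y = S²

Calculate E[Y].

Using E[X²] = Var(X) + (E[X])²:
E[S] = 7.5
Var(S) = (10 - 5)^2/12 = 2.0833333
E[S²] = 2.0833333 + 7.5² = 2.0833333 + 56.25 = 58.333333

58.333333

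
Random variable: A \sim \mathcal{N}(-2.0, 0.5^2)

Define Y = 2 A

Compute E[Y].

For Y = 2A:
E[Y] = 2 * E[A]
E[A] = -2.0 = -2
E[Y] = 2 * (-2) = -4

-4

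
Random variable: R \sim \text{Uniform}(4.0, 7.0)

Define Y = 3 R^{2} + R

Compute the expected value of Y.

E[Y] = 3*E[R²] + 1*E[R]
E[R] = 5.5
E[R²] = Var(R) + (E[R])² = 0.75 + 30.25 = 31
E[Y] = 3*31 + 1*5.5 = 98.5

98.5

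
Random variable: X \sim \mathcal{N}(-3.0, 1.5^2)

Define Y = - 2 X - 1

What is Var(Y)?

For Y = aX + b: Var(Y) = a² * Var(X)
Var(X) = 1.5^2 = 2.25
Var(Y) = (-2)² * 2.25 = 4 * 2.25 = 9

9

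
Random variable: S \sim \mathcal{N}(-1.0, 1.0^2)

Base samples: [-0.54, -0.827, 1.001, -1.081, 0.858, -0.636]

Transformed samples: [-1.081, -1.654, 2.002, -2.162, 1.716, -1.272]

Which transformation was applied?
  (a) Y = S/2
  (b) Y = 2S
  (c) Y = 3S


Checking option (b) Y = 2S:
  S = -0.54 -> Y = -1.081 ✓
  S = -0.827 -> Y = -1.654 ✓
  S = 1.001 -> Y = 2.002 ✓
All samples match this transformation.

(b) 2S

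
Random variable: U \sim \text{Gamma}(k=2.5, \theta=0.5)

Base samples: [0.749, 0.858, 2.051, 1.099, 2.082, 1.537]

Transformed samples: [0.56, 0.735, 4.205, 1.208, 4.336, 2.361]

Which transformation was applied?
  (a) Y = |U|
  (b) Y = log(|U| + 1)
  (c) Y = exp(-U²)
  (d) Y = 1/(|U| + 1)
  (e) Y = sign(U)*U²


Checking option (e) Y = sign(U)*U²:
  U = 0.749 -> Y = 0.56 ✓
  U = 0.858 -> Y = 0.735 ✓
  U = 2.051 -> Y = 4.205 ✓
All samples match this transformation.

(e) sign(U)*U²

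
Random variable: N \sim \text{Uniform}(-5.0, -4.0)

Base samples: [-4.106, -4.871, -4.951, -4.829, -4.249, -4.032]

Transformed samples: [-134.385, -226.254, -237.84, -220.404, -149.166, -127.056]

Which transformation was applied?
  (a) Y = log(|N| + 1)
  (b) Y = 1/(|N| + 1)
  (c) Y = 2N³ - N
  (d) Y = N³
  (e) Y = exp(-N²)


Checking option (c) Y = 2N³ - N:
  N = -4.106 -> Y = -134.385 ✓
  N = -4.871 -> Y = -226.254 ✓
  N = -4.951 -> Y = -237.84 ✓
All samples match this transformation.

(c) 2N³ - N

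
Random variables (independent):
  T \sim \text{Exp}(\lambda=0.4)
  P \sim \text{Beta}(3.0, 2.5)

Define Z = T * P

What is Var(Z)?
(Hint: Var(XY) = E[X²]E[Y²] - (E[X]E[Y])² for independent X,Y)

Var(XY) = E[X²]E[Y²] - (E[X]E[Y])²
E[T] = 2.5, Var(T) = 6.25
E[P] = 0.54545455, Var(P) = 0.038143675
E[T²] = 6.25 + 2.5² = 12.5
E[P²] = 0.038143675 + 0.54545455² = 0.33566434
Var(Z) = 12.5*0.33566434 - (2.5*0.54545455)²
= 4.1958042 - 1.8595041 = 2.3363001

2.3363001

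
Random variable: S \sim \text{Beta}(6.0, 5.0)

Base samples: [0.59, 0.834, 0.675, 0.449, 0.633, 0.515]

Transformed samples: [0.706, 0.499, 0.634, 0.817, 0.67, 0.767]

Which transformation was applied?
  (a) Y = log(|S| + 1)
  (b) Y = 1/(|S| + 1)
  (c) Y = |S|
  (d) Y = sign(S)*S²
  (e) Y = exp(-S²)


Checking option (e) Y = exp(-S²):
  S = 0.59 -> Y = 0.706 ✓
  S = 0.834 -> Y = 0.499 ✓
  S = 0.675 -> Y = 0.634 ✓
All samples match this transformation.

(e) exp(-S²)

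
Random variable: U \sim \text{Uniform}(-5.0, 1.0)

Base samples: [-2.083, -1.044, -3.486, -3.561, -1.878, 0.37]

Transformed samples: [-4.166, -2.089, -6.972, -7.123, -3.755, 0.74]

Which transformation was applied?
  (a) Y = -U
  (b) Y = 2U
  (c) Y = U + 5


Checking option (b) Y = 2U:
  U = -2.083 -> Y = -4.166 ✓
  U = -1.044 -> Y = -2.089 ✓
  U = -3.486 -> Y = -6.972 ✓
All samples match this transformation.

(b) 2U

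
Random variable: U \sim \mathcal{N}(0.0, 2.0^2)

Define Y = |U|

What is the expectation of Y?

For X ~ N(0, 2.0²), E[|X|] = sigma * sqrt(2/pi)
= 2.0 * sqrt(2/pi) = 1.5957691

1.5957691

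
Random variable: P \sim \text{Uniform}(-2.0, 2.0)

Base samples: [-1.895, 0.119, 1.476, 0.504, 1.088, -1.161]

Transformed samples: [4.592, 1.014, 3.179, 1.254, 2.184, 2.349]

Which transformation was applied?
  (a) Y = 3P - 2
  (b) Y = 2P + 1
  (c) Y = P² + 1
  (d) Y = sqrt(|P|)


Checking option (c) Y = P² + 1:
  P = -1.895 -> Y = 4.592 ✓
  P = 0.119 -> Y = 1.014 ✓
  P = 1.476 -> Y = 3.179 ✓
All samples match this transformation.

(c) P² + 1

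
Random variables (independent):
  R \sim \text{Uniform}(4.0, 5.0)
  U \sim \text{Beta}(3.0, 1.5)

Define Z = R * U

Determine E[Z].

For independent RVs: E[XY] = E[X]*E[Y]
E[R] = 4.5
E[U] = 0.66666667
E[Z] = 4.5 * 0.66666667 = 3

3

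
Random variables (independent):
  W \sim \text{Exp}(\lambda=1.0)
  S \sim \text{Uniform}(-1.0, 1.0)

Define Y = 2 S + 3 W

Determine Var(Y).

For independent RVs: Var(aX + bY) = a²Var(X) + b²Var(Y)
Var(W) = 1
Var(S) = 0.33333333
Var(Y) = 3²*1 + 2²*0.33333333
= 9*1 + 4*0.33333333 = 10.333333

10.333333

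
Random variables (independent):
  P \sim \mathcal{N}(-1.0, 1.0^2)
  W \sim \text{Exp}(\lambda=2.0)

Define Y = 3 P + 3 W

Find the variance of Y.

For independent RVs: Var(aX + bY) = a²Var(X) + b²Var(Y)
Var(P) = 1
Var(W) = 0.25
Var(Y) = 3²*1 + 3²*0.25
= 9*1 + 9*0.25 = 11.25

11.25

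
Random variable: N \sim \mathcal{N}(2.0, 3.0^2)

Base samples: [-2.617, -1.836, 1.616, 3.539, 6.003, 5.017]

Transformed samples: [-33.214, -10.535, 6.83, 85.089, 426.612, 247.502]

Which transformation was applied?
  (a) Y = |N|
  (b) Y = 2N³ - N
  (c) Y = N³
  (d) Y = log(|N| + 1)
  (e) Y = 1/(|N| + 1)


Checking option (b) Y = 2N³ - N:
  N = -2.617 -> Y = -33.214 ✓
  N = -1.836 -> Y = -10.535 ✓
  N = 1.616 -> Y = 6.83 ✓
All samples match this transformation.

(b) 2N³ - N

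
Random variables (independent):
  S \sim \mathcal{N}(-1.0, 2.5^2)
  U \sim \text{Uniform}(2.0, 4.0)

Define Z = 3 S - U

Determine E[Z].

E[Z] = 3*E[S] - 1*E[U]
E[S] = -1
E[U] = 3
E[Z] = 3*(-1) - 1*3 = -6

-6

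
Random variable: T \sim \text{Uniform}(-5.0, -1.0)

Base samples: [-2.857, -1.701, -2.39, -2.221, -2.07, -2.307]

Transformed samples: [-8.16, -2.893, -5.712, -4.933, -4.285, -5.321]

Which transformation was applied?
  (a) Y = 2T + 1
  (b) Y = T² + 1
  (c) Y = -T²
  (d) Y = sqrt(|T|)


Checking option (c) Y = -T²:
  T = -2.857 -> Y = -8.16 ✓
  T = -1.701 -> Y = -2.893 ✓
  T = -2.39 -> Y = -5.712 ✓
All samples match this transformation.

(c) -T²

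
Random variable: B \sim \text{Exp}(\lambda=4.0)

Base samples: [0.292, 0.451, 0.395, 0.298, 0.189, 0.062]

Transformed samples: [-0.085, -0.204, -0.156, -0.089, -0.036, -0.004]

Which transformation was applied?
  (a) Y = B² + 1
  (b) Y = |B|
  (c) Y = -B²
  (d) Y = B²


Checking option (c) Y = -B²:
  B = 0.292 -> Y = -0.085 ✓
  B = 0.451 -> Y = -0.204 ✓
  B = 0.395 -> Y = -0.156 ✓
All samples match this transformation.

(c) -B²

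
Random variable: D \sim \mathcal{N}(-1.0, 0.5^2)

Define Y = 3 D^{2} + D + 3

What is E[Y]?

E[Y] = 3*E[D²] + 1*E[D] + 3
E[D] = -1
E[D²] = Var(D) + (E[D])² = 0.25 + 1 = 1.25
E[Y] = 3*1.25 + 1*(-1) + 3 = 5.75

5.75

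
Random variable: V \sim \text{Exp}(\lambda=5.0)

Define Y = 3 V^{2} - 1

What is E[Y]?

E[Y] = 3*E[V²] - 1
E[V] = 0.2
E[V²] = Var(V) + (E[V])² = 0.04 + 0.04 = 0.08
E[Y] = 3*0.08 - 1 = -0.76

-0.76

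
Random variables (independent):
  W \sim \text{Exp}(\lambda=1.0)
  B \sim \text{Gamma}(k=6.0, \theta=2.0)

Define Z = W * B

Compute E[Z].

For independent RVs: E[XY] = E[X]*E[Y]
E[W] = 1
E[B] = 12
E[Z] = 1 * 12 = 12

12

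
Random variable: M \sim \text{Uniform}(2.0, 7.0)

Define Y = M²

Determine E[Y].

Using E[X²] = Var(X) + (E[X])²:
E[M] = 4.5
Var(M) = (7 - 2)^2/12 = 2.0833333
E[M²] = 2.0833333 + 4.5² = 2.0833333 + 20.25 = 22.333333

22.333333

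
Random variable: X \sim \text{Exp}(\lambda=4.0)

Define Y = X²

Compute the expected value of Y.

E[X²] = Var(X) + (E[X])² = 0.0625 + 0.0625 = 0.125

0.125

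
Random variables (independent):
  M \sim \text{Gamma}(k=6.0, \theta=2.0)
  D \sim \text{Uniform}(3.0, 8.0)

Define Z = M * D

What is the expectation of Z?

For independent RVs: E[XY] = E[X]*E[Y]
E[M] = 12
E[D] = 5.5
E[Z] = 12 * 5.5 = 66

66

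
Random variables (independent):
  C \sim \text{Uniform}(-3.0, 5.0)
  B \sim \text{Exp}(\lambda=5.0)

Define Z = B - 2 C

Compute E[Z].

E[Z] = -2*E[C] + 1*E[B]
E[C] = 1
E[B] = 0.2
E[Z] = -2*1 + 1*0.2 = -1.8

-1.8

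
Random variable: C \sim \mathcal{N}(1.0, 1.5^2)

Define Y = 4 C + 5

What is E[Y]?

For Y = 4C + 5:
E[Y] = 4 * E[C] + 5
E[C] = 1.0 = 1
E[Y] = 4 * 1 + 5 = 9

9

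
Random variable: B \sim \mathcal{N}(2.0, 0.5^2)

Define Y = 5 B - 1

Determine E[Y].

For Y = 5B - 1:
E[Y] = 5 * E[B] - 1
E[B] = 2.0 = 2
E[Y] = 5 * 2 - 1 = 9

9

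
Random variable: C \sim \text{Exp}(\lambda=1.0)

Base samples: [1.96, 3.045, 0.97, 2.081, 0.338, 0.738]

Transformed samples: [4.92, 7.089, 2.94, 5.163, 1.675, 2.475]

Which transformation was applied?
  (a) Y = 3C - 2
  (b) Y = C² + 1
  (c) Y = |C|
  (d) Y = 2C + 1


Checking option (d) Y = 2C + 1:
  C = 1.96 -> Y = 4.92 ✓
  C = 3.045 -> Y = 7.089 ✓
  C = 0.97 -> Y = 2.94 ✓
All samples match this transformation.

(d) 2C + 1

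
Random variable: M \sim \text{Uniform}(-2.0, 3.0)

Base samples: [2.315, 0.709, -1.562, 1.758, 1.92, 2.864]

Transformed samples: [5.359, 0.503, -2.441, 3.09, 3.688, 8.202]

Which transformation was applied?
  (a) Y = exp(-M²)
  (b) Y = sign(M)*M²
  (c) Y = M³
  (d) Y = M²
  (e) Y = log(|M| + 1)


Checking option (b) Y = sign(M)*M²:
  M = 2.315 -> Y = 5.359 ✓
  M = 0.709 -> Y = 0.503 ✓
  M = -1.562 -> Y = -2.441 ✓
All samples match this transformation.

(b) sign(M)*M²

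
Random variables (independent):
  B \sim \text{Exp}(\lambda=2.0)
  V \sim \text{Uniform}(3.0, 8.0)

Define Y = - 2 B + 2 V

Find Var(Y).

For independent RVs: Var(aX + bY) = a²Var(X) + b²Var(Y)
Var(B) = 0.25
Var(V) = 2.0833333
Var(Y) = (-2)²*0.25 + 2²*2.0833333
= 4*0.25 + 4*2.0833333 = 9.3333333

9.3333333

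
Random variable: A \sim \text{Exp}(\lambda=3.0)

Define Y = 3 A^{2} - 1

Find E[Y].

E[Y] = 3*E[A²] - 1
E[A] = 0.33333333
E[A²] = Var(A) + (E[A])² = 0.11111111 + 0.11111111 = 0.22222222
E[Y] = 3*0.22222222 - 1 = -0.33333333

-0.33333333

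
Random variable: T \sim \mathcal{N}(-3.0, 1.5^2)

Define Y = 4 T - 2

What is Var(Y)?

For Y = aT + b: Var(Y) = a² * Var(T)
Var(T) = 1.5^2 = 2.25
Var(Y) = 4² * 2.25 = 16 * 2.25 = 36

36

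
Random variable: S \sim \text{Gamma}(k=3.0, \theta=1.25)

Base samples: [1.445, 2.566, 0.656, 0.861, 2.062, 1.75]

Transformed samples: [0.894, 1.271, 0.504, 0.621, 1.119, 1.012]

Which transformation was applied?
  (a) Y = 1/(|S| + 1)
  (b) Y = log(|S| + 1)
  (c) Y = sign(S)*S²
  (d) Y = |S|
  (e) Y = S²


Checking option (b) Y = log(|S| + 1):
  S = 1.445 -> Y = 0.894 ✓
  S = 2.566 -> Y = 1.271 ✓
  S = 0.656 -> Y = 0.504 ✓
All samples match this transformation.

(b) log(|S| + 1)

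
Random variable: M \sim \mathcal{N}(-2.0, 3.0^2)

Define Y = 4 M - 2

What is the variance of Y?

For Y = aM + b: Var(Y) = a² * Var(M)
Var(M) = 3.0^2 = 9
Var(Y) = 4² * 9 = 16 * 9 = 144

144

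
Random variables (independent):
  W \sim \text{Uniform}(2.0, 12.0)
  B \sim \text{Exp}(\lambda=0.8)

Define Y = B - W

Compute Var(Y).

For independent RVs: Var(aX + bY) = a²Var(X) + b²Var(Y)
Var(W) = 8.3333333
Var(B) = 1.5625
Var(Y) = (-1)²*8.3333333 + 1²*1.5625
= 1*8.3333333 + 1*1.5625 = 9.8958333

9.8958333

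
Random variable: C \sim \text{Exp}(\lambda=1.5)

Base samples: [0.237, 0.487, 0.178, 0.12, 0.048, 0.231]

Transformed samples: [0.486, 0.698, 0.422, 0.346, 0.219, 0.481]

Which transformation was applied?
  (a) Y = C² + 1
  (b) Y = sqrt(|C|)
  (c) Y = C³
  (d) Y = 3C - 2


Checking option (b) Y = sqrt(|C|):
  C = 0.237 -> Y = 0.486 ✓
  C = 0.487 -> Y = 0.698 ✓
  C = 0.178 -> Y = 0.422 ✓
All samples match this transformation.

(b) sqrt(|C|)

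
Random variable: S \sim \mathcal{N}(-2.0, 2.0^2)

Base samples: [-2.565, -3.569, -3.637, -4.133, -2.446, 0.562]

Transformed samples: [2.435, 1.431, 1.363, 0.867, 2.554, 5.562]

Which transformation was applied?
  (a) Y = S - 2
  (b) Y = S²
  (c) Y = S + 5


Checking option (c) Y = S + 5:
  S = -2.565 -> Y = 2.435 ✓
  S = -3.569 -> Y = 1.431 ✓
  S = -3.637 -> Y = 1.363 ✓
All samples match this transformation.

(c) S + 5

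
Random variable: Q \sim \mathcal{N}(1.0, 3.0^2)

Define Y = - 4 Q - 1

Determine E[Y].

For Y = -4Q - 1:
E[Y] = -4 * E[Q] - 1
E[Q] = 1.0 = 1
E[Y] = -4 * 1 - 1 = -5

-5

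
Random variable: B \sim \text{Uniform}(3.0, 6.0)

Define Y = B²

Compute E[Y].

E[B²] = Var(B) + (E[B])² = 0.75 + 20.25 = 21

21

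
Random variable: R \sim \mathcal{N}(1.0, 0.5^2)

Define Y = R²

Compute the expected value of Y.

Using E[X²] = Var(X) + (E[X])²:
E[R] = 1
Var(R) = 0.5^2 = 0.25
E[R²] = 0.25 + 1² = 0.25 + 1 = 1.25

1.25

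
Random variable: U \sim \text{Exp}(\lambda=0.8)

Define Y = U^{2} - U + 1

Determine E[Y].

E[Y] = 1*E[U²] - 1*E[U] + 1
E[U] = 1.25
E[U²] = Var(U) + (E[U])² = 1.5625 + 1.5625 = 3.125
E[Y] = 1*3.125 - 1*1.25 + 1 = 2.875

2.875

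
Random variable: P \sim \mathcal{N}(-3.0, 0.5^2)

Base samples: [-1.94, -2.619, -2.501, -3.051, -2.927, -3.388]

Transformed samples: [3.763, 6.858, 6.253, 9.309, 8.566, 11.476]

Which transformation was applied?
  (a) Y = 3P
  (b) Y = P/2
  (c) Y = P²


Checking option (c) Y = P²:
  P = -1.94 -> Y = 3.763 ✓
  P = -2.619 -> Y = 6.858 ✓
  P = -2.501 -> Y = 6.253 ✓
All samples match this transformation.

(c) P²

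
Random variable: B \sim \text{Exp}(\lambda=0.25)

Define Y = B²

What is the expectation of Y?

E[B²] = Var(B) + (E[B])² = 16 + 16 = 32

32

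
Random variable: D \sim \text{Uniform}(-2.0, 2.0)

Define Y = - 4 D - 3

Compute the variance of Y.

For Y = aD + b: Var(Y) = a² * Var(D)
Var(D) = (2 + 2)^2/12 = 1.3333333
Var(Y) = (-4)² * 1.3333333 = 16 * 1.3333333 = 21.333333

21.333333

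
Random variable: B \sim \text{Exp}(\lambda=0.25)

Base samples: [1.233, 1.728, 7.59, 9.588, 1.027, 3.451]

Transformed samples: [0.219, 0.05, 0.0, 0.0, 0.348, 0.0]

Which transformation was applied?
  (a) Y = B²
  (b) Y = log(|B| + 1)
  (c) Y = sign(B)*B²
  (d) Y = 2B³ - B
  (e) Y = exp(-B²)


Checking option (e) Y = exp(-B²):
  B = 1.233 -> Y = 0.219 ✓
  B = 1.728 -> Y = 0.05 ✓
  B = 7.59 -> Y = 0.0 ✓
All samples match this transformation.

(e) exp(-B²)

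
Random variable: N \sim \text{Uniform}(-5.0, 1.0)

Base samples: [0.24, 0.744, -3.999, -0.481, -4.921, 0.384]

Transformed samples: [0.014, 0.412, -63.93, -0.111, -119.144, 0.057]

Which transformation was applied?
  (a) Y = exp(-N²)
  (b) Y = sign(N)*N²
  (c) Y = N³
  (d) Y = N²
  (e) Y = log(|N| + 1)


Checking option (c) Y = N³:
  N = 0.24 -> Y = 0.014 ✓
  N = 0.744 -> Y = 0.412 ✓
  N = -3.999 -> Y = -63.93 ✓
All samples match this transformation.

(c) N³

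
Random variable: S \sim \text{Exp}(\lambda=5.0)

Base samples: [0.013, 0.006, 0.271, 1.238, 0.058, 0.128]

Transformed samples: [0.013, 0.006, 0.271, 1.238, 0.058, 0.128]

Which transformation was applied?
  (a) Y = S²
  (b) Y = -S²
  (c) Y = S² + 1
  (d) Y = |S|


Checking option (d) Y = |S|:
  S = 0.013 -> Y = 0.013 ✓
  S = 0.006 -> Y = 0.006 ✓
  S = 0.271 -> Y = 0.271 ✓
All samples match this transformation.

(d) |S|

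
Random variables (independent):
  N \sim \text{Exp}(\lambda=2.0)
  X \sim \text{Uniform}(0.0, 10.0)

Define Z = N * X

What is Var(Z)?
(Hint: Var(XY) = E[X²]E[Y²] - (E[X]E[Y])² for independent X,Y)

Var(XY) = E[X²]E[Y²] - (E[X]E[Y])²
E[N] = 0.5, Var(N) = 0.25
E[X] = 5, Var(X) = 8.3333333
E[N²] = 0.25 + 0.5² = 0.5
E[X²] = 8.3333333 + 5² = 33.333333
Var(Z) = 0.5*33.333333 - (0.5*5)²
= 16.666667 - 6.25 = 10.416667

10.416667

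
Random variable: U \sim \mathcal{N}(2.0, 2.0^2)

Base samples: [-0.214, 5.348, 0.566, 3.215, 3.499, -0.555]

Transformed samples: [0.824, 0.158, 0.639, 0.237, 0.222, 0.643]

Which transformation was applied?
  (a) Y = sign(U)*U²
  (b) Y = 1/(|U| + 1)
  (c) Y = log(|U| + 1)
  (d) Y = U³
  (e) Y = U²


Checking option (b) Y = 1/(|U| + 1):
  U = -0.214 -> Y = 0.824 ✓
  U = 5.348 -> Y = 0.158 ✓
  U = 0.566 -> Y = 0.639 ✓
All samples match this transformation.

(b) 1/(|U| + 1)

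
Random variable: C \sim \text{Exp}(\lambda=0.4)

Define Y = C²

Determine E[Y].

Using E[X²] = Var(X) + (E[X])²:
E[C] = 2.5
Var(C) = 1/0.4^2 = 6.25
E[C²] = 6.25 + 2.5² = 6.25 + 6.25 = 12.5

12.5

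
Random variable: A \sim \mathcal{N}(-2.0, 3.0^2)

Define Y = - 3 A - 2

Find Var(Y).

For Y = aA + b: Var(Y) = a² * Var(A)
Var(A) = 3.0^2 = 9
Var(Y) = (-3)² * 9 = 9 * 9 = 81

81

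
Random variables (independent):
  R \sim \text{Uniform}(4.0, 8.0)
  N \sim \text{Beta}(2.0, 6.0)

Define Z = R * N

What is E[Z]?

For independent RVs: E[XY] = E[X]*E[Y]
E[R] = 6
E[N] = 0.25
E[Z] = 6 * 0.25 = 1.5

1.5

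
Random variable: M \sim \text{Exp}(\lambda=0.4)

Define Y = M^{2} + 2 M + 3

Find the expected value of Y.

E[Y] = 1*E[M²] + 2*E[M] + 3
E[M] = 2.5
E[M²] = Var(M) + (E[M])² = 6.25 + 6.25 = 12.5
E[Y] = 1*12.5 + 2*2.5 + 3 = 20.5

20.5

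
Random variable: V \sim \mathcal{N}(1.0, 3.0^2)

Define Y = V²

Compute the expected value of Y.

Using E[X²] = Var(X) + (E[X])²:
E[V] = 1
Var(V) = 3.0^2 = 9
E[V²] = 9 + 1² = 9 + 1 = 10

10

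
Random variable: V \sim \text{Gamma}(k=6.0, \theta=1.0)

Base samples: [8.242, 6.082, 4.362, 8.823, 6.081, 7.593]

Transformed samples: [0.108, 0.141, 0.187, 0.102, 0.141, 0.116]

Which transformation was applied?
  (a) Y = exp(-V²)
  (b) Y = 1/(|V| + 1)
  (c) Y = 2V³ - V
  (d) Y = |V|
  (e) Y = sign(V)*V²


Checking option (b) Y = 1/(|V| + 1):
  V = 8.242 -> Y = 0.108 ✓
  V = 6.082 -> Y = 0.141 ✓
  V = 4.362 -> Y = 0.187 ✓
All samples match this transformation.

(b) 1/(|V| + 1)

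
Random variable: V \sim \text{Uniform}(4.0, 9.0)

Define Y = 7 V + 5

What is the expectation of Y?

For Y = 7V + 5:
E[Y] = 7 * E[V] + 5
E[V] = (4 + 9)/2 = 6.5
E[Y] = 7 * 6.5 + 5 = 50.5

50.5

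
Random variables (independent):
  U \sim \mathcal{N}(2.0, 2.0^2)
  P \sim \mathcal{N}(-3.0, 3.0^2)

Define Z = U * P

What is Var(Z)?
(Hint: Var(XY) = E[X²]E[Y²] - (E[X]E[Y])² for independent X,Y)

Var(XY) = E[X²]E[Y²] - (E[X]E[Y])²
E[U] = 2, Var(U) = 4
E[P] = -3, Var(P) = 9
E[U²] = 4 + 2² = 8
E[P²] = 9 + (-3)² = 18
Var(Z) = 8*18 - (2*(-3))²
= 144 - 36 = 108

108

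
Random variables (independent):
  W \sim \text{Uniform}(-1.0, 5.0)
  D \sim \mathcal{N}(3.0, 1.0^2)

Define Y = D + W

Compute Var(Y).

For independent RVs: Var(aX + bY) = a²Var(X) + b²Var(Y)
Var(W) = 3
Var(D) = 1
Var(Y) = 1²*3 + 1²*1
= 1*3 + 1*1 = 4

4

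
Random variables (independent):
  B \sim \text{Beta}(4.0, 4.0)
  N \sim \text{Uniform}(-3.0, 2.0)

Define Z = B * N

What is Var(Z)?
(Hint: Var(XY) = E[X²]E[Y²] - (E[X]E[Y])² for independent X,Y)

Var(XY) = E[X²]E[Y²] - (E[X]E[Y])²
E[B] = 0.5, Var(B) = 0.027777778
E[N] = -0.5, Var(N) = 2.0833333
E[B²] = 0.027777778 + 0.5² = 0.27777778
E[N²] = 2.0833333 + (-0.5)² = 2.3333333
Var(Z) = 0.27777778*2.3333333 - (0.5*(-0.5))²
= 0.64814815 - 0.0625 = 0.58564815

0.58564815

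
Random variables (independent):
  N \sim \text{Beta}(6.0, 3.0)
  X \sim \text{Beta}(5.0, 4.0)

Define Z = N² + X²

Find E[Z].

E[Z] = E[N²] + E[X²]
E[N²] = Var(N) + E[N]² = 0.022222222 + 0.44444444 = 0.46666667
E[X²] = Var(X) + E[X]² = 0.024691358 + 0.30864198 = 0.33333333
E[Z] = 0.46666667 + 0.33333333 = 0.8

0.8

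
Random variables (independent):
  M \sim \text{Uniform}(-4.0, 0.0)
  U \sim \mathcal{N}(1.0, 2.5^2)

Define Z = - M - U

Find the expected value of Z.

E[Z] = -1*E[M] - 1*E[U]
E[M] = -2
E[U] = 1
E[Z] = -1*(-2) - 1*1 = 1

1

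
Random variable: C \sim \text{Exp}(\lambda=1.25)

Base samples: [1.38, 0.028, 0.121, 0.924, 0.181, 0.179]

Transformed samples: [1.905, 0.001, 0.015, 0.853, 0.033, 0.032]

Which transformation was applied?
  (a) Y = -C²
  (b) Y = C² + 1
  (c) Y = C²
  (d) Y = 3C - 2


Checking option (c) Y = C²:
  C = 1.38 -> Y = 1.905 ✓
  C = 0.028 -> Y = 0.001 ✓
  C = 0.121 -> Y = 0.015 ✓
All samples match this transformation.

(c) C²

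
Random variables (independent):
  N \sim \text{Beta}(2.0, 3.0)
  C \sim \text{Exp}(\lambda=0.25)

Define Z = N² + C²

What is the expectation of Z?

E[Z] = E[N²] + E[C²]
E[N²] = Var(N) + E[N]² = 0.04 + 0.16 = 0.2
E[C²] = Var(C) + E[C]² = 16 + 16 = 32
E[Z] = 0.2 + 32 = 32.2

32.2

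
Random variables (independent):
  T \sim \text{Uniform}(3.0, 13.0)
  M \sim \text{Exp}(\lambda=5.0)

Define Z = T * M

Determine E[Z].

For independent RVs: E[XY] = E[X]*E[Y]
E[T] = 8
E[M] = 0.2
E[Z] = 8 * 0.2 = 1.6

1.6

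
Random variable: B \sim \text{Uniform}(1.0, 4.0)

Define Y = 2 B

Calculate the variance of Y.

For Y = aB + b: Var(Y) = a² * Var(B)
Var(B) = (4 - 1)^2/12 = 0.75
Var(Y) = 2² * 0.75 = 4 * 0.75 = 3

3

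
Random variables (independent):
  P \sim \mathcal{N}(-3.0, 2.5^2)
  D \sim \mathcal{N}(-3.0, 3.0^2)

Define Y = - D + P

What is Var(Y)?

For independent RVs: Var(aX + bY) = a²Var(X) + b²Var(Y)
Var(P) = 6.25
Var(D) = 9
Var(Y) = 1²*6.25 + (-1)²*9
= 1*6.25 + 1*9 = 15.25

15.25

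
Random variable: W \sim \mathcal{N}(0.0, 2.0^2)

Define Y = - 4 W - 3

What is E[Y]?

For Y = -4W - 3:
E[Y] = -4 * E[W] - 3
E[W] = 0.0 = 0
E[Y] = -4 * 0 - 3 = -3

-3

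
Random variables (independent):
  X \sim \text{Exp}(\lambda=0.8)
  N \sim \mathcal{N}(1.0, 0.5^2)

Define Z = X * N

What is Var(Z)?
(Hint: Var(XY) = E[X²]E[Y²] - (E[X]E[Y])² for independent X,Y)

Var(XY) = E[X²]E[Y²] - (E[X]E[Y])²
E[X] = 1.25, Var(X) = 1.5625
E[N] = 1, Var(N) = 0.25
E[X²] = 1.5625 + 1.25² = 3.125
E[N²] = 0.25 + 1² = 1.25
Var(Z) = 3.125*1.25 - (1.25*1)²
= 3.90625 - 1.5625 = 2.34375

2.34375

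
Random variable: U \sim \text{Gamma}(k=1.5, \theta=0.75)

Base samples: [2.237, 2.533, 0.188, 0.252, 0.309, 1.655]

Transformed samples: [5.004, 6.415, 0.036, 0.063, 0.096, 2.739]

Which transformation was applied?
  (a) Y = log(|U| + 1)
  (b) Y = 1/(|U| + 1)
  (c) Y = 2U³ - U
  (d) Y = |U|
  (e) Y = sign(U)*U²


Checking option (e) Y = sign(U)*U²:
  U = 2.237 -> Y = 5.004 ✓
  U = 2.533 -> Y = 6.415 ✓
  U = 0.188 -> Y = 0.036 ✓
All samples match this transformation.

(e) sign(U)*U²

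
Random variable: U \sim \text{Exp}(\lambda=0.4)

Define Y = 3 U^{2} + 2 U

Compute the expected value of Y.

E[Y] = 3*E[U²] + 2*E[U]
E[U] = 2.5
E[U²] = Var(U) + (E[U])² = 6.25 + 6.25 = 12.5
E[Y] = 3*12.5 + 2*2.5 = 42.5

42.5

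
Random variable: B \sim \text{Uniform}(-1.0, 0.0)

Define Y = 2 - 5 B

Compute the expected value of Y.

For Y = -5B + 2:
E[Y] = -5 * E[B] + 2
E[B] = (-1 + 0)/2 = -0.5
E[Y] = -5 * (-0.5) + 2 = 4.5

4.5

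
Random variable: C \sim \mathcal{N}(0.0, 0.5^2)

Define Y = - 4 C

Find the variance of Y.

For Y = aC + b: Var(Y) = a² * Var(C)
Var(C) = 0.5^2 = 0.25
Var(Y) = (-4)² * 0.25 = 16 * 0.25 = 4

4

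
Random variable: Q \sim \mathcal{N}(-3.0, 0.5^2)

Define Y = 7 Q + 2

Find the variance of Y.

For Y = aQ + b: Var(Y) = a² * Var(Q)
Var(Q) = 0.5^2 = 0.25
Var(Y) = 7² * 0.25 = 49 * 0.25 = 12.25

12.25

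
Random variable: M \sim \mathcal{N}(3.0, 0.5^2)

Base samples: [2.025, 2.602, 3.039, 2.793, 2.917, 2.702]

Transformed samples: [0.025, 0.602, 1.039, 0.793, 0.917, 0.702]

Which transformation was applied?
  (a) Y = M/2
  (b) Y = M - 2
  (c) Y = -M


Checking option (b) Y = M - 2:
  M = 2.025 -> Y = 0.025 ✓
  M = 2.602 -> Y = 0.602 ✓
  M = 3.039 -> Y = 1.039 ✓
All samples match this transformation.

(b) M - 2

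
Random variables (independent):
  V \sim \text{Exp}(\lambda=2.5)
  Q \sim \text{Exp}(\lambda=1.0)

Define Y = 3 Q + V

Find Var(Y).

For independent RVs: Var(aX + bY) = a²Var(X) + b²Var(Y)
Var(V) = 0.16
Var(Q) = 1
Var(Y) = 1²*0.16 + 3²*1
= 1*0.16 + 9*1 = 9.16

9.16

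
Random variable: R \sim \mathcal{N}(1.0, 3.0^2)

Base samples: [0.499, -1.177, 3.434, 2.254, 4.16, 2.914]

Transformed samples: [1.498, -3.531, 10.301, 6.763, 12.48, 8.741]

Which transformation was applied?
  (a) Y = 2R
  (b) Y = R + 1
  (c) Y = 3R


Checking option (c) Y = 3R:
  R = 0.499 -> Y = 1.498 ✓
  R = -1.177 -> Y = -3.531 ✓
  R = 3.434 -> Y = 10.301 ✓
All samples match this transformation.

(c) 3R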